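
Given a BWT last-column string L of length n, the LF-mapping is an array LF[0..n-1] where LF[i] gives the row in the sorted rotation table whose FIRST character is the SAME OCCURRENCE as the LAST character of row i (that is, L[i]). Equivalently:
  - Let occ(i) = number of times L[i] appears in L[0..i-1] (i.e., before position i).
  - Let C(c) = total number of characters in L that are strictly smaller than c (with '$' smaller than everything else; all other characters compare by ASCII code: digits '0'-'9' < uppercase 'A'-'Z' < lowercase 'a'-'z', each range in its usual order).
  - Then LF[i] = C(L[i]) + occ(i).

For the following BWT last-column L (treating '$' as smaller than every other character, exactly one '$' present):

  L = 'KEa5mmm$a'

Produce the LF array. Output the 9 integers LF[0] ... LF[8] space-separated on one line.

Char counts: '$':1, '5':1, 'E':1, 'K':1, 'a':2, 'm':3
C (first-col start): C('$')=0, C('5')=1, C('E')=2, C('K')=3, C('a')=4, C('m')=6
L[0]='K': occ=0, LF[0]=C('K')+0=3+0=3
L[1]='E': occ=0, LF[1]=C('E')+0=2+0=2
L[2]='a': occ=0, LF[2]=C('a')+0=4+0=4
L[3]='5': occ=0, LF[3]=C('5')+0=1+0=1
L[4]='m': occ=0, LF[4]=C('m')+0=6+0=6
L[5]='m': occ=1, LF[5]=C('m')+1=6+1=7
L[6]='m': occ=2, LF[6]=C('m')+2=6+2=8
L[7]='$': occ=0, LF[7]=C('$')+0=0+0=0
L[8]='a': occ=1, LF[8]=C('a')+1=4+1=5

Answer: 3 2 4 1 6 7 8 0 5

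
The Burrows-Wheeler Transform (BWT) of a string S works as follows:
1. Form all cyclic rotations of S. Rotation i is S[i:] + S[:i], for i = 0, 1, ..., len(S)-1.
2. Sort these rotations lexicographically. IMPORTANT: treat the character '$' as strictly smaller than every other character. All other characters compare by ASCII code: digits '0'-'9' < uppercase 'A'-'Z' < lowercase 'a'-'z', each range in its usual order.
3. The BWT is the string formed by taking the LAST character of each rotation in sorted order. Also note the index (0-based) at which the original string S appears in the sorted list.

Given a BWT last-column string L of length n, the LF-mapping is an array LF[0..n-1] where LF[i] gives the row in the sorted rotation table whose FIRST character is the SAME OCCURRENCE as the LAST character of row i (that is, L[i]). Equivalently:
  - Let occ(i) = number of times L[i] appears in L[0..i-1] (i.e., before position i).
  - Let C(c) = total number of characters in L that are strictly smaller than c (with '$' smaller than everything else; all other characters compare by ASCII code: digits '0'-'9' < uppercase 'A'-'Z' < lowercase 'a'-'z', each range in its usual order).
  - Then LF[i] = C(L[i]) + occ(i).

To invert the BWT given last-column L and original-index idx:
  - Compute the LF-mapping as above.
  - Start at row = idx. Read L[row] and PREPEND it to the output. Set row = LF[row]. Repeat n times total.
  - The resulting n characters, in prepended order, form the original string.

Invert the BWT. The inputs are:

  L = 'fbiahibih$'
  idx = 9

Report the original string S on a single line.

Answer: iibabhihf$

Derivation:
LF mapping: 4 2 7 1 5 8 3 9 6 0
Walk LF starting at row 9, prepending L[row]:
  step 1: row=9, L[9]='$', prepend. Next row=LF[9]=0
  step 2: row=0, L[0]='f', prepend. Next row=LF[0]=4
  step 3: row=4, L[4]='h', prepend. Next row=LF[4]=5
  step 4: row=5, L[5]='i', prepend. Next row=LF[5]=8
  step 5: row=8, L[8]='h', prepend. Next row=LF[8]=6
  step 6: row=6, L[6]='b', prepend. Next row=LF[6]=3
  step 7: row=3, L[3]='a', prepend. Next row=LF[3]=1
  step 8: row=1, L[1]='b', prepend. Next row=LF[1]=2
  step 9: row=2, L[2]='i', prepend. Next row=LF[2]=7
  step 10: row=7, L[7]='i', prepend. Next row=LF[7]=9
Reversed output: iibabhihf$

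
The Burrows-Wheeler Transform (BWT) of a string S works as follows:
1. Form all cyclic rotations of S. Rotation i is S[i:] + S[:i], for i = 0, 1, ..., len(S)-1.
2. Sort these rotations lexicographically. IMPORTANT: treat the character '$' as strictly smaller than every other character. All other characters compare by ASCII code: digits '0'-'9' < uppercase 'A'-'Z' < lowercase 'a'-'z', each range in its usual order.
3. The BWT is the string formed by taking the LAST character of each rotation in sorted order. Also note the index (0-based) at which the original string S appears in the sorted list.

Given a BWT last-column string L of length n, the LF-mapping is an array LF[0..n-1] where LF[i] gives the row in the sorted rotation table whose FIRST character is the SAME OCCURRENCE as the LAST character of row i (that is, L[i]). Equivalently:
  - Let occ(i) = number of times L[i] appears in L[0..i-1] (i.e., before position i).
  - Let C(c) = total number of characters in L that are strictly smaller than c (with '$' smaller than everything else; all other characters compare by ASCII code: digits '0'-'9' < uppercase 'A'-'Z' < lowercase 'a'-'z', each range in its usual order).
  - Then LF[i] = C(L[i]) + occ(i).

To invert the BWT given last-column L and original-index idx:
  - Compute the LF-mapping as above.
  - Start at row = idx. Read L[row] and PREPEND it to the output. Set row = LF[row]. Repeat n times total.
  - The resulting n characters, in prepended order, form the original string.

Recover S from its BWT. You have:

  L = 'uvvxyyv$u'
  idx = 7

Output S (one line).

LF mapping: 1 3 4 6 7 8 5 0 2
Walk LF starting at row 7, prepending L[row]:
  step 1: row=7, L[7]='$', prepend. Next row=LF[7]=0
  step 2: row=0, L[0]='u', prepend. Next row=LF[0]=1
  step 3: row=1, L[1]='v', prepend. Next row=LF[1]=3
  step 4: row=3, L[3]='x', prepend. Next row=LF[3]=6
  step 5: row=6, L[6]='v', prepend. Next row=LF[6]=5
  step 6: row=5, L[5]='y', prepend. Next row=LF[5]=8
  step 7: row=8, L[8]='u', prepend. Next row=LF[8]=2
  step 8: row=2, L[2]='v', prepend. Next row=LF[2]=4
  step 9: row=4, L[4]='y', prepend. Next row=LF[4]=7
Reversed output: yvuyvxvu$

Answer: yvuyvxvu$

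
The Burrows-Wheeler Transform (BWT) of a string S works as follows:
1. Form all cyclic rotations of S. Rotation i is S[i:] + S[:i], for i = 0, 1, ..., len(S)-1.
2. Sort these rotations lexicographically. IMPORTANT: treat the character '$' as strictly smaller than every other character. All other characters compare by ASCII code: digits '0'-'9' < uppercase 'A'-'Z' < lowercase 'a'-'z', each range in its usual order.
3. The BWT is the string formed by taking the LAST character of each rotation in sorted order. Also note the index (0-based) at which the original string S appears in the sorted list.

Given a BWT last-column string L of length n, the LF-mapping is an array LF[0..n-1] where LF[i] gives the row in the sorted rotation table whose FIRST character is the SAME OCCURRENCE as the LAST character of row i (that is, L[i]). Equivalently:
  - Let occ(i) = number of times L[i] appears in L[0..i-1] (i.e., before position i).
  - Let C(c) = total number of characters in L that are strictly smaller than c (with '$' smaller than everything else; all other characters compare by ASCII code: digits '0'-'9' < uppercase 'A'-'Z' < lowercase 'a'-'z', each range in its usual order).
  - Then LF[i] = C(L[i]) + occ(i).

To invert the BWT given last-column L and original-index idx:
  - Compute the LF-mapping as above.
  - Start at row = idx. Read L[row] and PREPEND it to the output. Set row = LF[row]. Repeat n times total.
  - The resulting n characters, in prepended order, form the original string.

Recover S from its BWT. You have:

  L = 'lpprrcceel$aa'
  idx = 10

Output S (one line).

Answer: parcelparcel$

Derivation:
LF mapping: 7 9 10 11 12 3 4 5 6 8 0 1 2
Walk LF starting at row 10, prepending L[row]:
  step 1: row=10, L[10]='$', prepend. Next row=LF[10]=0
  step 2: row=0, L[0]='l', prepend. Next row=LF[0]=7
  step 3: row=7, L[7]='e', prepend. Next row=LF[7]=5
  step 4: row=5, L[5]='c', prepend. Next row=LF[5]=3
  step 5: row=3, L[3]='r', prepend. Next row=LF[3]=11
  step 6: row=11, L[11]='a', prepend. Next row=LF[11]=1
  step 7: row=1, L[1]='p', prepend. Next row=LF[1]=9
  step 8: row=9, L[9]='l', prepend. Next row=LF[9]=8
  step 9: row=8, L[8]='e', prepend. Next row=LF[8]=6
  step 10: row=6, L[6]='c', prepend. Next row=LF[6]=4
  step 11: row=4, L[4]='r', prepend. Next row=LF[4]=12
  step 12: row=12, L[12]='a', prepend. Next row=LF[12]=2
  step 13: row=2, L[2]='p', prepend. Next row=LF[2]=10
Reversed output: parcelparcel$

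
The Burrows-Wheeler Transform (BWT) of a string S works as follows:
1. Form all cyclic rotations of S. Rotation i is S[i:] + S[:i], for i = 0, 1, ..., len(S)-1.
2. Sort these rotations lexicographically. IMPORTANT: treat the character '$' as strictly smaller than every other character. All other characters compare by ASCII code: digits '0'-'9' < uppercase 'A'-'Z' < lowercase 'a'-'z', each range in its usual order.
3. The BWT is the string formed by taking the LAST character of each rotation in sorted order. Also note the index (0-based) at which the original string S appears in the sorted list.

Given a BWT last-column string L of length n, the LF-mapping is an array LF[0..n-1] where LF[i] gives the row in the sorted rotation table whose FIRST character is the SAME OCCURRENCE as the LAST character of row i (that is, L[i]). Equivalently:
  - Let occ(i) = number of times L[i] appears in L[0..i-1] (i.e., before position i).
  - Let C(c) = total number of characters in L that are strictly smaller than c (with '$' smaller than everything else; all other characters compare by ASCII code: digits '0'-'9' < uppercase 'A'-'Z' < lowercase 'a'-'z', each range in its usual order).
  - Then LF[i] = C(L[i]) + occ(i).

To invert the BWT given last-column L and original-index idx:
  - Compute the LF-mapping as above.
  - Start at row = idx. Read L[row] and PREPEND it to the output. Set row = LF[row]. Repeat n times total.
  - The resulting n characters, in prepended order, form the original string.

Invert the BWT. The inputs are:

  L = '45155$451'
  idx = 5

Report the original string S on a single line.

LF mapping: 3 5 1 6 7 0 4 8 2
Walk LF starting at row 5, prepending L[row]:
  step 1: row=5, L[5]='$', prepend. Next row=LF[5]=0
  step 2: row=0, L[0]='4', prepend. Next row=LF[0]=3
  step 3: row=3, L[3]='5', prepend. Next row=LF[3]=6
  step 4: row=6, L[6]='4', prepend. Next row=LF[6]=4
  step 5: row=4, L[4]='5', prepend. Next row=LF[4]=7
  step 6: row=7, L[7]='5', prepend. Next row=LF[7]=8
  step 7: row=8, L[8]='1', prepend. Next row=LF[8]=2
  step 8: row=2, L[2]='1', prepend. Next row=LF[2]=1
  step 9: row=1, L[1]='5', prepend. Next row=LF[1]=5
Reversed output: 51155454$

Answer: 51155454$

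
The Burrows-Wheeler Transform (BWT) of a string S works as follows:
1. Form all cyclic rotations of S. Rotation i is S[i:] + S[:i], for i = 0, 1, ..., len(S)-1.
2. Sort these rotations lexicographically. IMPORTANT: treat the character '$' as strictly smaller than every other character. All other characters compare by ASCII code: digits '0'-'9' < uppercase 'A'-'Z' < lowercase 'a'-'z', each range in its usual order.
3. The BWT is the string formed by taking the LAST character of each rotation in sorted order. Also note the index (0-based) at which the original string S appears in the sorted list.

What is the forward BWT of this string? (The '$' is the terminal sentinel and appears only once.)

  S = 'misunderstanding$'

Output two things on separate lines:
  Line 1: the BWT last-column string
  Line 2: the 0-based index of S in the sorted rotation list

Answer: gtnndndm$uaieriss
8

Derivation:
All 17 rotations (rotation i = S[i:]+S[:i]):
  rot[0] = misunderstanding$
  rot[1] = isunderstanding$m
  rot[2] = sunderstanding$mi
  rot[3] = understanding$mis
  rot[4] = nderstanding$misu
  rot[5] = derstanding$misun
  rot[6] = erstanding$misund
  rot[7] = rstanding$misunde
  rot[8] = standing$misunder
  rot[9] = tanding$misunders
  rot[10] = anding$misunderst
  rot[11] = nding$misundersta
  rot[12] = ding$misunderstan
  rot[13] = ing$misunderstand
  rot[14] = ng$misunderstandi
  rot[15] = g$misunderstandin
  rot[16] = $misunderstanding
Sorted (with $ < everything):
  sorted[0] = $misunderstanding  (last char: 'g')
  sorted[1] = anding$misunderst  (last char: 't')
  sorted[2] = derstanding$misun  (last char: 'n')
  sorted[3] = ding$misunderstan  (last char: 'n')
  sorted[4] = erstanding$misund  (last char: 'd')
  sorted[5] = g$misunderstandin  (last char: 'n')
  sorted[6] = ing$misunderstand  (last char: 'd')
  sorted[7] = isunderstanding$m  (last char: 'm')
  sorted[8] = misunderstanding$  (last char: '$')
  sorted[9] = nderstanding$misu  (last char: 'u')
  sorted[10] = nding$misundersta  (last char: 'a')
  sorted[11] = ng$misunderstandi  (last char: 'i')
  sorted[12] = rstanding$misunde  (last char: 'e')
  sorted[13] = standing$misunder  (last char: 'r')
  sorted[14] = sunderstanding$mi  (last char: 'i')
  sorted[15] = tanding$misunders  (last char: 's')
  sorted[16] = understanding$mis  (last char: 's')
Last column: gtnndndm$uaieriss
Original string S is at sorted index 8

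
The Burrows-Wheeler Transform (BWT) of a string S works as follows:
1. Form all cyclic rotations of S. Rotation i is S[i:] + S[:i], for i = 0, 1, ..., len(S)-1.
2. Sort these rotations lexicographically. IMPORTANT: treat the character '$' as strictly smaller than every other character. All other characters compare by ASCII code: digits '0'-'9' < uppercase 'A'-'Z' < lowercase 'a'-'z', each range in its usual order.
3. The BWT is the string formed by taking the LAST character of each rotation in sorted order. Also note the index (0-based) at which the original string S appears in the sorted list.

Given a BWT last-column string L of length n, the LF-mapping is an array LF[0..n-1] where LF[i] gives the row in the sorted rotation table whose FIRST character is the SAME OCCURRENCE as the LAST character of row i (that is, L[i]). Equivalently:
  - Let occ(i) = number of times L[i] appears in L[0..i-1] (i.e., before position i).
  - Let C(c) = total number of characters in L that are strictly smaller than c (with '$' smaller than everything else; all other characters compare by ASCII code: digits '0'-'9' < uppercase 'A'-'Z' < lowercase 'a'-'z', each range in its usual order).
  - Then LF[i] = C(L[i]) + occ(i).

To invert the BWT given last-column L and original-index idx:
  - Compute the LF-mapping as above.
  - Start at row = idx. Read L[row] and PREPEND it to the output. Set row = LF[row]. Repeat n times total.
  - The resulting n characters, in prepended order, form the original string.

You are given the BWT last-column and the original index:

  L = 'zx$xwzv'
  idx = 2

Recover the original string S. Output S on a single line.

LF mapping: 5 3 0 4 2 6 1
Walk LF starting at row 2, prepending L[row]:
  step 1: row=2, L[2]='$', prepend. Next row=LF[2]=0
  step 2: row=0, L[0]='z', prepend. Next row=LF[0]=5
  step 3: row=5, L[5]='z', prepend. Next row=LF[5]=6
  step 4: row=6, L[6]='v', prepend. Next row=LF[6]=1
  step 5: row=1, L[1]='x', prepend. Next row=LF[1]=3
  step 6: row=3, L[3]='x', prepend. Next row=LF[3]=4
  step 7: row=4, L[4]='w', prepend. Next row=LF[4]=2
Reversed output: wxxvzz$

Answer: wxxvzz$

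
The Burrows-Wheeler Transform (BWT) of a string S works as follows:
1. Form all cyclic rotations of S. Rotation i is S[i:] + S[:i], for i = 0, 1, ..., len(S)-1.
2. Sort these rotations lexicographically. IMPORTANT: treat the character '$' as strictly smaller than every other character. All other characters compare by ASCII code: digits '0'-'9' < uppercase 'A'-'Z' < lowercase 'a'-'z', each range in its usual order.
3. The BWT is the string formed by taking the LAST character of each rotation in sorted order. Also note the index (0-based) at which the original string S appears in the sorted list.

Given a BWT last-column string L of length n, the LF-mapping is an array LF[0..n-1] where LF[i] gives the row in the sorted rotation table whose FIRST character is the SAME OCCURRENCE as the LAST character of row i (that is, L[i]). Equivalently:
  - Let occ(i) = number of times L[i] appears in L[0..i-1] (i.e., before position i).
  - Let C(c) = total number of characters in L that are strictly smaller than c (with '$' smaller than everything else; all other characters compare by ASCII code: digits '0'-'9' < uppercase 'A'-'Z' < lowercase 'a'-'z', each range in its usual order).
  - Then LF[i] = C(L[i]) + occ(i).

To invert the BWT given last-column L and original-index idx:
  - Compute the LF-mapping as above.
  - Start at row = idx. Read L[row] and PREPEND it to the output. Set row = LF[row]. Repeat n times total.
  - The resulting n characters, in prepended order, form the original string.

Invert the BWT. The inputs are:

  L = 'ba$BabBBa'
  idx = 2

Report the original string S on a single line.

LF mapping: 7 4 0 1 5 8 2 3 6
Walk LF starting at row 2, prepending L[row]:
  step 1: row=2, L[2]='$', prepend. Next row=LF[2]=0
  step 2: row=0, L[0]='b', prepend. Next row=LF[0]=7
  step 3: row=7, L[7]='B', prepend. Next row=LF[7]=3
  step 4: row=3, L[3]='B', prepend. Next row=LF[3]=1
  step 5: row=1, L[1]='a', prepend. Next row=LF[1]=4
  step 6: row=4, L[4]='a', prepend. Next row=LF[4]=5
  step 7: row=5, L[5]='b', prepend. Next row=LF[5]=8
  step 8: row=8, L[8]='a', prepend. Next row=LF[8]=6
  step 9: row=6, L[6]='B', prepend. Next row=LF[6]=2
Reversed output: BabaaBBb$

Answer: BabaaBBb$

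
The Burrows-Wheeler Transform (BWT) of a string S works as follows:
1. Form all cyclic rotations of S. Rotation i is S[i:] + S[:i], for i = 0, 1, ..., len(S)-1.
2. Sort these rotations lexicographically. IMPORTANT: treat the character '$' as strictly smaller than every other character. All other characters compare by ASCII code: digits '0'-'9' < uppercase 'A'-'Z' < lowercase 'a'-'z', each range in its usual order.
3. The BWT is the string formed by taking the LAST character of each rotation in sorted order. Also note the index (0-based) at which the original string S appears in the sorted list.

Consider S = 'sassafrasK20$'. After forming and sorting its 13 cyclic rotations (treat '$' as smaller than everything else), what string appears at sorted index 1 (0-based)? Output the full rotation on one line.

All 13 rotations (rotation i = S[i:]+S[:i]):
  rot[0] = sassafrasK20$
  rot[1] = assafrasK20$s
  rot[2] = ssafrasK20$sa
  rot[3] = safrasK20$sas
  rot[4] = afrasK20$sass
  rot[5] = frasK20$sassa
  rot[6] = rasK20$sassaf
  rot[7] = asK20$sassafr
  rot[8] = sK20$sassafra
  rot[9] = K20$sassafras
  rot[10] = 20$sassafrasK
  rot[11] = 0$sassafrasK2
  rot[12] = $sassafrasK20
Sorted (with $ < everything):
  sorted[0] = $sassafrasK20
  sorted[1] = 0$sassafrasK2
  sorted[2] = 20$sassafrasK
  sorted[3] = K20$sassafras
  sorted[4] = afrasK20$sass
  sorted[5] = asK20$sassafr
  sorted[6] = assafrasK20$s
  sorted[7] = frasK20$sassa
  sorted[8] = rasK20$sassaf
  sorted[9] = sK20$sassafra
  sorted[10] = safrasK20$sas
  sorted[11] = sassafrasK20$
  sorted[12] = ssafrasK20$sa
sorted[1] = 0$sassafrasK2

Answer: 0$sassafrasK2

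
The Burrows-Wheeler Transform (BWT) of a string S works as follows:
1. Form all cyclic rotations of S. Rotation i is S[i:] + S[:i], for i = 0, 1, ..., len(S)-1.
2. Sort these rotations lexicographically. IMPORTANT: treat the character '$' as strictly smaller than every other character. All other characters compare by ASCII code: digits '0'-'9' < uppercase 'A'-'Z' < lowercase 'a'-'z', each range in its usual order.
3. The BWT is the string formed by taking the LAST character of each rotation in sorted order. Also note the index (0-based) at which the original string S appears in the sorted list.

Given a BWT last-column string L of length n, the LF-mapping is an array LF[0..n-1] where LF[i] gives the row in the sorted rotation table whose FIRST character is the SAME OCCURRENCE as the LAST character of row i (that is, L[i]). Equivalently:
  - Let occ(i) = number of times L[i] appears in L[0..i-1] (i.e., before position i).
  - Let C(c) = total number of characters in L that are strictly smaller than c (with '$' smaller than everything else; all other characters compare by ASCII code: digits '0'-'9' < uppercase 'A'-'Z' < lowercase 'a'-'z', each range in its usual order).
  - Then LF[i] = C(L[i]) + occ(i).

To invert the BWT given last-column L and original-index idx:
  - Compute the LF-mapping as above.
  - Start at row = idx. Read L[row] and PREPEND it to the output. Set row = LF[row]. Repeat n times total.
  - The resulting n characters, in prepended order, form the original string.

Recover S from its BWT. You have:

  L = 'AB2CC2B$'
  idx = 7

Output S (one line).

LF mapping: 3 4 1 6 7 2 5 0
Walk LF starting at row 7, prepending L[row]:
  step 1: row=7, L[7]='$', prepend. Next row=LF[7]=0
  step 2: row=0, L[0]='A', prepend. Next row=LF[0]=3
  step 3: row=3, L[3]='C', prepend. Next row=LF[3]=6
  step 4: row=6, L[6]='B', prepend. Next row=LF[6]=5
  step 5: row=5, L[5]='2', prepend. Next row=LF[5]=2
  step 6: row=2, L[2]='2', prepend. Next row=LF[2]=1
  step 7: row=1, L[1]='B', prepend. Next row=LF[1]=4
  step 8: row=4, L[4]='C', prepend. Next row=LF[4]=7
Reversed output: CB22BCA$

Answer: CB22BCA$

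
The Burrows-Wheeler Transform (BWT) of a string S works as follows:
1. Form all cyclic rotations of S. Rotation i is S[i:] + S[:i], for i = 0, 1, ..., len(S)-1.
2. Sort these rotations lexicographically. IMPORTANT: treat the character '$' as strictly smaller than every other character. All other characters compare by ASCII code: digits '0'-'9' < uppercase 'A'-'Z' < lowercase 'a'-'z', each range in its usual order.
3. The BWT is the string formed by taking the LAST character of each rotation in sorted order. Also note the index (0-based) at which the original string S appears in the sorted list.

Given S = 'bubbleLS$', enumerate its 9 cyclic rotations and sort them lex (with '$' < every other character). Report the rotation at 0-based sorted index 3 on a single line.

All 9 rotations (rotation i = S[i:]+S[:i]):
  rot[0] = bubbleLS$
  rot[1] = ubbleLS$b
  rot[2] = bbleLS$bu
  rot[3] = bleLS$bub
  rot[4] = leLS$bubb
  rot[5] = eLS$bubbl
  rot[6] = LS$bubble
  rot[7] = S$bubbleL
  rot[8] = $bubbleLS
Sorted (with $ < everything):
  sorted[0] = $bubbleLS
  sorted[1] = LS$bubble
  sorted[2] = S$bubbleL
  sorted[3] = bbleLS$bu
  sorted[4] = bleLS$bub
  sorted[5] = bubbleLS$
  sorted[6] = eLS$bubbl
  sorted[7] = leLS$bubb
  sorted[8] = ubbleLS$b
sorted[3] = bbleLS$bu

Answer: bbleLS$bu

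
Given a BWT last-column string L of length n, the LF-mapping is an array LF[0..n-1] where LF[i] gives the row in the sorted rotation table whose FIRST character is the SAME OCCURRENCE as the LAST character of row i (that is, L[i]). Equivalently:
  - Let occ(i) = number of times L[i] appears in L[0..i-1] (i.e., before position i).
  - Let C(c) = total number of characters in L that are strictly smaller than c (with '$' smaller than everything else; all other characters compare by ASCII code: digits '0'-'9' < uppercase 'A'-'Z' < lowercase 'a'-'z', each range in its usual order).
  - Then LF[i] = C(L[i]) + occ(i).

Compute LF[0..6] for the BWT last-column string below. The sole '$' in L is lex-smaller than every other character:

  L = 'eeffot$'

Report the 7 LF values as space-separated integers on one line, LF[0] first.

Char counts: '$':1, 'e':2, 'f':2, 'o':1, 't':1
C (first-col start): C('$')=0, C('e')=1, C('f')=3, C('o')=5, C('t')=6
L[0]='e': occ=0, LF[0]=C('e')+0=1+0=1
L[1]='e': occ=1, LF[1]=C('e')+1=1+1=2
L[2]='f': occ=0, LF[2]=C('f')+0=3+0=3
L[3]='f': occ=1, LF[3]=C('f')+1=3+1=4
L[4]='o': occ=0, LF[4]=C('o')+0=5+0=5
L[5]='t': occ=0, LF[5]=C('t')+0=6+0=6
L[6]='$': occ=0, LF[6]=C('$')+0=0+0=0

Answer: 1 2 3 4 5 6 0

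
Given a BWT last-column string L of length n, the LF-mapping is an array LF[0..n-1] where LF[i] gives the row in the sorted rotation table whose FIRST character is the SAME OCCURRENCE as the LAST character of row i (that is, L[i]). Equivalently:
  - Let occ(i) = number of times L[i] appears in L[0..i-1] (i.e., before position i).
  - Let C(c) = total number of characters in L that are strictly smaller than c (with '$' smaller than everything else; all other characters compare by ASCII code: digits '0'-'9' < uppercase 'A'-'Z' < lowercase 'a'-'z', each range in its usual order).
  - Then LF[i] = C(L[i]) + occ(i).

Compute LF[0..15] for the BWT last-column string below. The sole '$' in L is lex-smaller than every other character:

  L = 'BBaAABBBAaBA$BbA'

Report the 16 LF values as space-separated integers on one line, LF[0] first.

Answer: 6 7 13 1 2 8 9 10 3 14 11 4 0 12 15 5

Derivation:
Char counts: '$':1, 'A':5, 'B':7, 'a':2, 'b':1
C (first-col start): C('$')=0, C('A')=1, C('B')=6, C('a')=13, C('b')=15
L[0]='B': occ=0, LF[0]=C('B')+0=6+0=6
L[1]='B': occ=1, LF[1]=C('B')+1=6+1=7
L[2]='a': occ=0, LF[2]=C('a')+0=13+0=13
L[3]='A': occ=0, LF[3]=C('A')+0=1+0=1
L[4]='A': occ=1, LF[4]=C('A')+1=1+1=2
L[5]='B': occ=2, LF[5]=C('B')+2=6+2=8
L[6]='B': occ=3, LF[6]=C('B')+3=6+3=9
L[7]='B': occ=4, LF[7]=C('B')+4=6+4=10
L[8]='A': occ=2, LF[8]=C('A')+2=1+2=3
L[9]='a': occ=1, LF[9]=C('a')+1=13+1=14
L[10]='B': occ=5, LF[10]=C('B')+5=6+5=11
L[11]='A': occ=3, LF[11]=C('A')+3=1+3=4
L[12]='$': occ=0, LF[12]=C('$')+0=0+0=0
L[13]='B': occ=6, LF[13]=C('B')+6=6+6=12
L[14]='b': occ=0, LF[14]=C('b')+0=15+0=15
L[15]='A': occ=4, LF[15]=C('A')+4=1+4=5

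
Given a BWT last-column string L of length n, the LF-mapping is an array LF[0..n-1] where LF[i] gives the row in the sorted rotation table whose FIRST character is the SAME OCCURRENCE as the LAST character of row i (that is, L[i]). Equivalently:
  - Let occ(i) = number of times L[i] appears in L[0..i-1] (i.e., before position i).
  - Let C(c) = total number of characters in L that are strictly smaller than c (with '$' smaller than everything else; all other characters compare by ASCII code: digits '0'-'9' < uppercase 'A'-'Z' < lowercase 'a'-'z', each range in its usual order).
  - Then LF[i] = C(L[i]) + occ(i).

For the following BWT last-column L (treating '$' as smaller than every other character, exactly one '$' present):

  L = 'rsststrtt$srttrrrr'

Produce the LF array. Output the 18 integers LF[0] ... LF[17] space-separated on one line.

Char counts: '$':1, 'r':7, 's':4, 't':6
C (first-col start): C('$')=0, C('r')=1, C('s')=8, C('t')=12
L[0]='r': occ=0, LF[0]=C('r')+0=1+0=1
L[1]='s': occ=0, LF[1]=C('s')+0=8+0=8
L[2]='s': occ=1, LF[2]=C('s')+1=8+1=9
L[3]='t': occ=0, LF[3]=C('t')+0=12+0=12
L[4]='s': occ=2, LF[4]=C('s')+2=8+2=10
L[5]='t': occ=1, LF[5]=C('t')+1=12+1=13
L[6]='r': occ=1, LF[6]=C('r')+1=1+1=2
L[7]='t': occ=2, LF[7]=C('t')+2=12+2=14
L[8]='t': occ=3, LF[8]=C('t')+3=12+3=15
L[9]='$': occ=0, LF[9]=C('$')+0=0+0=0
L[10]='s': occ=3, LF[10]=C('s')+3=8+3=11
L[11]='r': occ=2, LF[11]=C('r')+2=1+2=3
L[12]='t': occ=4, LF[12]=C('t')+4=12+4=16
L[13]='t': occ=5, LF[13]=C('t')+5=12+5=17
L[14]='r': occ=3, LF[14]=C('r')+3=1+3=4
L[15]='r': occ=4, LF[15]=C('r')+4=1+4=5
L[16]='r': occ=5, LF[16]=C('r')+5=1+5=6
L[17]='r': occ=6, LF[17]=C('r')+6=1+6=7

Answer: 1 8 9 12 10 13 2 14 15 0 11 3 16 17 4 5 6 7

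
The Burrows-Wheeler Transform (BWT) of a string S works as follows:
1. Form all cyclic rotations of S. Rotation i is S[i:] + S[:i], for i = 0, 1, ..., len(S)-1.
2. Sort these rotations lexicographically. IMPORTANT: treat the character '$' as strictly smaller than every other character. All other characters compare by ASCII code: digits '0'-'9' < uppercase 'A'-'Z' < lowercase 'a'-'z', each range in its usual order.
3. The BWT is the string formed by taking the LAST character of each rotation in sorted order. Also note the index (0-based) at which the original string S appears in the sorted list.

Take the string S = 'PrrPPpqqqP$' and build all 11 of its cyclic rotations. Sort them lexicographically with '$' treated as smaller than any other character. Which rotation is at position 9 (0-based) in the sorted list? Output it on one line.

Answer: rPPpqqqP$Pr

Derivation:
All 11 rotations (rotation i = S[i:]+S[:i]):
  rot[0] = PrrPPpqqqP$
  rot[1] = rrPPpqqqP$P
  rot[2] = rPPpqqqP$Pr
  rot[3] = PPpqqqP$Prr
  rot[4] = PpqqqP$PrrP
  rot[5] = pqqqP$PrrPP
  rot[6] = qqqP$PrrPPp
  rot[7] = qqP$PrrPPpq
  rot[8] = qP$PrrPPpqq
  rot[9] = P$PrrPPpqqq
  rot[10] = $PrrPPpqqqP
Sorted (with $ < everything):
  sorted[0] = $PrrPPpqqqP
  sorted[1] = P$PrrPPpqqq
  sorted[2] = PPpqqqP$Prr
  sorted[3] = PpqqqP$PrrP
  sorted[4] = PrrPPpqqqP$
  sorted[5] = pqqqP$PrrPP
  sorted[6] = qP$PrrPPpqq
  sorted[7] = qqP$PrrPPpq
  sorted[8] = qqqP$PrrPPp
  sorted[9] = rPPpqqqP$Pr
  sorted[10] = rrPPpqqqP$P
sorted[9] = rPPpqqqP$Pr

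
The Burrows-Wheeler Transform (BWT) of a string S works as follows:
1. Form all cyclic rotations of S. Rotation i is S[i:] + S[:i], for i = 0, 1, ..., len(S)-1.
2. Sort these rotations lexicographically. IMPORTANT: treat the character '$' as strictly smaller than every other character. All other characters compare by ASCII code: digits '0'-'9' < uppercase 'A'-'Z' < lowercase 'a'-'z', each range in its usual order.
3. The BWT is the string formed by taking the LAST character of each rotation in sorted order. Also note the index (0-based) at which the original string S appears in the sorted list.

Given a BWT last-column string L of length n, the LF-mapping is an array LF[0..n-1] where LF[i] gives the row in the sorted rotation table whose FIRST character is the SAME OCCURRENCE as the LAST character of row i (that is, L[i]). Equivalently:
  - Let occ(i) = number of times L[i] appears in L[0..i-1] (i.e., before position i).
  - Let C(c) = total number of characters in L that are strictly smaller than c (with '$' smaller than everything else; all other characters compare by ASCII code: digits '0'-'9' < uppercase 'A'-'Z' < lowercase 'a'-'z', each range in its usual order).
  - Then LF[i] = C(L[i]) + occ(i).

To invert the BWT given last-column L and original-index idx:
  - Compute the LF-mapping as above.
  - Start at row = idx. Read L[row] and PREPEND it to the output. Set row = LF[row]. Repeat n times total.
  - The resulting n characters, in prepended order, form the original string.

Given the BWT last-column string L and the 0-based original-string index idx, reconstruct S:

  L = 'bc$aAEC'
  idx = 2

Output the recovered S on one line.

Answer: CcAaEb$

Derivation:
LF mapping: 5 6 0 4 1 3 2
Walk LF starting at row 2, prepending L[row]:
  step 1: row=2, L[2]='$', prepend. Next row=LF[2]=0
  step 2: row=0, L[0]='b', prepend. Next row=LF[0]=5
  step 3: row=5, L[5]='E', prepend. Next row=LF[5]=3
  step 4: row=3, L[3]='a', prepend. Next row=LF[3]=4
  step 5: row=4, L[4]='A', prepend. Next row=LF[4]=1
  step 6: row=1, L[1]='c', prepend. Next row=LF[1]=6
  step 7: row=6, L[6]='C', prepend. Next row=LF[6]=2
Reversed output: CcAaEb$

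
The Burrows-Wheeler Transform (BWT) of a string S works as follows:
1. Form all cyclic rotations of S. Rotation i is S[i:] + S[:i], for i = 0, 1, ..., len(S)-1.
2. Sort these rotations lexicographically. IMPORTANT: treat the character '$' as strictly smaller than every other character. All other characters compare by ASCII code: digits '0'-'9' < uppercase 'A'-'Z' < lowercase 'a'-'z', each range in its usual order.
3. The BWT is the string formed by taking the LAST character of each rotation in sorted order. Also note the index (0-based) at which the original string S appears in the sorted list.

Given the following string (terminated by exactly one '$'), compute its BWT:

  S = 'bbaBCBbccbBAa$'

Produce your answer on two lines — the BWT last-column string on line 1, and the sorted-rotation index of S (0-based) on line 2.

All 14 rotations (rotation i = S[i:]+S[:i]):
  rot[0] = bbaBCBbccbBAa$
  rot[1] = baBCBbccbBAa$b
  rot[2] = aBCBbccbBAa$bb
  rot[3] = BCBbccbBAa$bba
  rot[4] = CBbccbBAa$bbaB
  rot[5] = BbccbBAa$bbaBC
  rot[6] = bccbBAa$bbaBCB
  rot[7] = ccbBAa$bbaBCBb
  rot[8] = cbBAa$bbaBCBbc
  rot[9] = bBAa$bbaBCBbcc
  rot[10] = BAa$bbaBCBbccb
  rot[11] = Aa$bbaBCBbccbB
  rot[12] = a$bbaBCBbccbBA
  rot[13] = $bbaBCBbccbBAa
Sorted (with $ < everything):
  sorted[0] = $bbaBCBbccbBAa  (last char: 'a')
  sorted[1] = Aa$bbaBCBbccbB  (last char: 'B')
  sorted[2] = BAa$bbaBCBbccb  (last char: 'b')
  sorted[3] = BCBbccbBAa$bba  (last char: 'a')
  sorted[4] = BbccbBAa$bbaBC  (last char: 'C')
  sorted[5] = CBbccbBAa$bbaB  (last char: 'B')
  sorted[6] = a$bbaBCBbccbBA  (last char: 'A')
  sorted[7] = aBCBbccbBAa$bb  (last char: 'b')
  sorted[8] = bBAa$bbaBCBbcc  (last char: 'c')
  sorted[9] = baBCBbccbBAa$b  (last char: 'b')
  sorted[10] = bbaBCBbccbBAa$  (last char: '$')
  sorted[11] = bccbBAa$bbaBCB  (last char: 'B')
  sorted[12] = cbBAa$bbaBCBbc  (last char: 'c')
  sorted[13] = ccbBAa$bbaBCBb  (last char: 'b')
Last column: aBbaCBAbcb$Bcb
Original string S is at sorted index 10

Answer: aBbaCBAbcb$Bcb
10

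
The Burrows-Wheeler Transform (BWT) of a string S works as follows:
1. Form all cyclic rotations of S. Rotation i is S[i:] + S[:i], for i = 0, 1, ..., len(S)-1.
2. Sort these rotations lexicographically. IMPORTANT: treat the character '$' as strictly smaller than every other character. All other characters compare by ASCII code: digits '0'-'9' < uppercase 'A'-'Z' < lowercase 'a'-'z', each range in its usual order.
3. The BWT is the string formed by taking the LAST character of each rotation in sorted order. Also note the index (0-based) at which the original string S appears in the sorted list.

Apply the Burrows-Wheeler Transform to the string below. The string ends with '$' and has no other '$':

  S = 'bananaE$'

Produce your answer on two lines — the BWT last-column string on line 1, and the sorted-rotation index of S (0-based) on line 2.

Answer: Eannb$aa
5

Derivation:
All 8 rotations (rotation i = S[i:]+S[:i]):
  rot[0] = bananaE$
  rot[1] = ananaE$b
  rot[2] = nanaE$ba
  rot[3] = anaE$ban
  rot[4] = naE$bana
  rot[5] = aE$banan
  rot[6] = E$banana
  rot[7] = $bananaE
Sorted (with $ < everything):
  sorted[0] = $bananaE  (last char: 'E')
  sorted[1] = E$banana  (last char: 'a')
  sorted[2] = aE$banan  (last char: 'n')
  sorted[3] = anaE$ban  (last char: 'n')
  sorted[4] = ananaE$b  (last char: 'b')
  sorted[5] = bananaE$  (last char: '$')
  sorted[6] = naE$bana  (last char: 'a')
  sorted[7] = nanaE$ba  (last char: 'a')
Last column: Eannb$aa
Original string S is at sorted index 5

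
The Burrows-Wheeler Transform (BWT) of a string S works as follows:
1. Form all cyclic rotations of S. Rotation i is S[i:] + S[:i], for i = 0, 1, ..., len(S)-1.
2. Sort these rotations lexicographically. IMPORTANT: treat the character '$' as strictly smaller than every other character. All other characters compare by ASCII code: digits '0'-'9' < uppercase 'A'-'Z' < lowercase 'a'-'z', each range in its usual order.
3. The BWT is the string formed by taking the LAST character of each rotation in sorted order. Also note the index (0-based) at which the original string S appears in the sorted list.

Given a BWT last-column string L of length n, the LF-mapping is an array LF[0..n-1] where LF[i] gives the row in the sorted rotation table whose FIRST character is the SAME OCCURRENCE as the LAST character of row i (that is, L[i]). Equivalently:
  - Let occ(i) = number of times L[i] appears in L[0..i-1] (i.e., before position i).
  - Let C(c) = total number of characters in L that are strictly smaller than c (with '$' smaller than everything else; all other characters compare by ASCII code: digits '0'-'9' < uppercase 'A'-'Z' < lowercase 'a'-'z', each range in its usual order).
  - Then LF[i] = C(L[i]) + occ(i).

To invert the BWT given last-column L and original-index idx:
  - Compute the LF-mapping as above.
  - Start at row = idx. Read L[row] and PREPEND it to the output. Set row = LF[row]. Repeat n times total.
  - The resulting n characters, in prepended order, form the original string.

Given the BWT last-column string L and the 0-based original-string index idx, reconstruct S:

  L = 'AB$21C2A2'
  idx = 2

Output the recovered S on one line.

Answer: 22AB12CA$

Derivation:
LF mapping: 5 7 0 2 1 8 3 6 4
Walk LF starting at row 2, prepending L[row]:
  step 1: row=2, L[2]='$', prepend. Next row=LF[2]=0
  step 2: row=0, L[0]='A', prepend. Next row=LF[0]=5
  step 3: row=5, L[5]='C', prepend. Next row=LF[5]=8
  step 4: row=8, L[8]='2', prepend. Next row=LF[8]=4
  step 5: row=4, L[4]='1', prepend. Next row=LF[4]=1
  step 6: row=1, L[1]='B', prepend. Next row=LF[1]=7
  step 7: row=7, L[7]='A', prepend. Next row=LF[7]=6
  step 8: row=6, L[6]='2', prepend. Next row=LF[6]=3
  step 9: row=3, L[3]='2', prepend. Next row=LF[3]=2
Reversed output: 22AB12CA$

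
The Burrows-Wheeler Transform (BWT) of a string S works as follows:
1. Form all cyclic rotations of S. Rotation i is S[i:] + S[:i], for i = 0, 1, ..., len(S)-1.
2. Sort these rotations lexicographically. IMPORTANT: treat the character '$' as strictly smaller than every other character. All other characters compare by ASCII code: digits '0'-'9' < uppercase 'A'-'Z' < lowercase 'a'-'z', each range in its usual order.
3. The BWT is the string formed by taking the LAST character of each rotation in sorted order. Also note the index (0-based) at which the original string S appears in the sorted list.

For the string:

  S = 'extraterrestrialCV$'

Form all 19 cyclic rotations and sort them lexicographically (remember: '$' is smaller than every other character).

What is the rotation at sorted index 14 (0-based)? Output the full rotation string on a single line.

All 19 rotations (rotation i = S[i:]+S[:i]):
  rot[0] = extraterrestrialCV$
  rot[1] = xtraterrestrialCV$e
  rot[2] = traterrestrialCV$ex
  rot[3] = raterrestrialCV$ext
  rot[4] = aterrestrialCV$extr
  rot[5] = terrestrialCV$extra
  rot[6] = errestrialCV$extrat
  rot[7] = rrestrialCV$extrate
  rot[8] = restrialCV$extrater
  rot[9] = estrialCV$extraterr
  rot[10] = strialCV$extraterre
  rot[11] = trialCV$extraterres
  rot[12] = rialCV$extraterrest
  rot[13] = ialCV$extraterrestr
  rot[14] = alCV$extraterrestri
  rot[15] = lCV$extraterrestria
  rot[16] = CV$extraterrestrial
  rot[17] = V$extraterrestrialC
  rot[18] = $extraterrestrialCV
Sorted (with $ < everything):
  sorted[0] = $extraterrestrialCV
  sorted[1] = CV$extraterrestrial
  sorted[2] = V$extraterrestrialC
  sorted[3] = alCV$extraterrestri
  sorted[4] = aterrestrialCV$extr
  sorted[5] = errestrialCV$extrat
  sorted[6] = estrialCV$extraterr
  sorted[7] = extraterrestrialCV$
  sorted[8] = ialCV$extraterrestr
  sorted[9] = lCV$extraterrestria
  sorted[10] = raterrestrialCV$ext
  sorted[11] = restrialCV$extrater
  sorted[12] = rialCV$extraterrest
  sorted[13] = rrestrialCV$extrate
  sorted[14] = strialCV$extraterre
  sorted[15] = terrestrialCV$extra
  sorted[16] = traterrestrialCV$ex
  sorted[17] = trialCV$extraterres
  sorted[18] = xtraterrestrialCV$e
sorted[14] = strialCV$extraterre

Answer: strialCV$extraterre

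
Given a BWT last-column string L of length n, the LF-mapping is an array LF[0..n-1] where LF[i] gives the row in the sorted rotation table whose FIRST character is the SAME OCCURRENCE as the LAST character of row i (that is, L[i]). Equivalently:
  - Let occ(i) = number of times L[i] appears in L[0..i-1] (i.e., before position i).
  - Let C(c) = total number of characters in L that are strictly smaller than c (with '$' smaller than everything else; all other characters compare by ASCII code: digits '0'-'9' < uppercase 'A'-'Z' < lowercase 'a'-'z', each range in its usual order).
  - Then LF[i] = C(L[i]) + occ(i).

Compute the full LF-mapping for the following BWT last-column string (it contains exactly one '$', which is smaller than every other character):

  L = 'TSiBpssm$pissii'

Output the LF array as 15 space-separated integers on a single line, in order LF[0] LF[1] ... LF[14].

Answer: 3 2 4 1 9 11 12 8 0 10 5 13 14 6 7

Derivation:
Char counts: '$':1, 'B':1, 'S':1, 'T':1, 'i':4, 'm':1, 'p':2, 's':4
C (first-col start): C('$')=0, C('B')=1, C('S')=2, C('T')=3, C('i')=4, C('m')=8, C('p')=9, C('s')=11
L[0]='T': occ=0, LF[0]=C('T')+0=3+0=3
L[1]='S': occ=0, LF[1]=C('S')+0=2+0=2
L[2]='i': occ=0, LF[2]=C('i')+0=4+0=4
L[3]='B': occ=0, LF[3]=C('B')+0=1+0=1
L[4]='p': occ=0, LF[4]=C('p')+0=9+0=9
L[5]='s': occ=0, LF[5]=C('s')+0=11+0=11
L[6]='s': occ=1, LF[6]=C('s')+1=11+1=12
L[7]='m': occ=0, LF[7]=C('m')+0=8+0=8
L[8]='$': occ=0, LF[8]=C('$')+0=0+0=0
L[9]='p': occ=1, LF[9]=C('p')+1=9+1=10
L[10]='i': occ=1, LF[10]=C('i')+1=4+1=5
L[11]='s': occ=2, LF[11]=C('s')+2=11+2=13
L[12]='s': occ=3, LF[12]=C('s')+3=11+3=14
L[13]='i': occ=2, LF[13]=C('i')+2=4+2=6
L[14]='i': occ=3, LF[14]=C('i')+3=4+3=7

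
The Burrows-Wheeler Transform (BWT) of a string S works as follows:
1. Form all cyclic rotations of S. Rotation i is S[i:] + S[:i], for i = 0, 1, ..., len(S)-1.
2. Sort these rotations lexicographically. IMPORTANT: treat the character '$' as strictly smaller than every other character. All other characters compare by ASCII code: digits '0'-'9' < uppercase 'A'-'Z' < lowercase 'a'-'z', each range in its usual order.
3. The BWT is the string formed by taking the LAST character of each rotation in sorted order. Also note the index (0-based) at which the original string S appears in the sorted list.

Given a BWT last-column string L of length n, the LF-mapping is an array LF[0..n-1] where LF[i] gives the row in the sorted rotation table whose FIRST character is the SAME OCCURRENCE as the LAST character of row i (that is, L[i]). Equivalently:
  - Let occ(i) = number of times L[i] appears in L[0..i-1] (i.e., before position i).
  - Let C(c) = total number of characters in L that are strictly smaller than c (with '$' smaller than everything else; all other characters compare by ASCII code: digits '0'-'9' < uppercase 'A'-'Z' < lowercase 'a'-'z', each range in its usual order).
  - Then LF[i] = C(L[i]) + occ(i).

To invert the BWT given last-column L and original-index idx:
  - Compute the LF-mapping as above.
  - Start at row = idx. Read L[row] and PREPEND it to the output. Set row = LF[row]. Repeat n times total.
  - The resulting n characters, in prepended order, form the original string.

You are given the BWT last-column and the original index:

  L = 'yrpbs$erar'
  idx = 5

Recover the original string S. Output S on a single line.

Answer: raspberry$

Derivation:
LF mapping: 9 5 4 2 8 0 3 6 1 7
Walk LF starting at row 5, prepending L[row]:
  step 1: row=5, L[5]='$', prepend. Next row=LF[5]=0
  step 2: row=0, L[0]='y', prepend. Next row=LF[0]=9
  step 3: row=9, L[9]='r', prepend. Next row=LF[9]=7
  step 4: row=7, L[7]='r', prepend. Next row=LF[7]=6
  step 5: row=6, L[6]='e', prepend. Next row=LF[6]=3
  step 6: row=3, L[3]='b', prepend. Next row=LF[3]=2
  step 7: row=2, L[2]='p', prepend. Next row=LF[2]=4
  step 8: row=4, L[4]='s', prepend. Next row=LF[4]=8
  step 9: row=8, L[8]='a', prepend. Next row=LF[8]=1
  step 10: row=1, L[1]='r', prepend. Next row=LF[1]=5
Reversed output: raspberry$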